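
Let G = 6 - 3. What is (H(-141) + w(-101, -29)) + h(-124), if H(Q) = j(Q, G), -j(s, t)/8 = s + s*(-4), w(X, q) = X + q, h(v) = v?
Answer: -3638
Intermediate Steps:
G = 3
j(s, t) = 24*s (j(s, t) = -8*(s + s*(-4)) = -8*(s - 4*s) = -(-24)*s = 24*s)
H(Q) = 24*Q
(H(-141) + w(-101, -29)) + h(-124) = (24*(-141) + (-101 - 29)) - 124 = (-3384 - 130) - 124 = -3514 - 124 = -3638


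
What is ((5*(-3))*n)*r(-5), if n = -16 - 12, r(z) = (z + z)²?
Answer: 42000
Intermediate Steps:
r(z) = 4*z² (r(z) = (2*z)² = 4*z²)
n = -28
((5*(-3))*n)*r(-5) = ((5*(-3))*(-28))*(4*(-5)²) = (-15*(-28))*(4*25) = 420*100 = 42000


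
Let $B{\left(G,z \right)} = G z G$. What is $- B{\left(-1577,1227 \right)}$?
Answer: $-3051461883$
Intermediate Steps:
$B{\left(G,z \right)} = z G^{2}$
$- B{\left(-1577,1227 \right)} = - 1227 \left(-1577\right)^{2} = - 1227 \cdot 2486929 = \left(-1\right) 3051461883 = -3051461883$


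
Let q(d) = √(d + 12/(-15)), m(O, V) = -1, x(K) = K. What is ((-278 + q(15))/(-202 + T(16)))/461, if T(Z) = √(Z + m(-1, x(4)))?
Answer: 56156/18803729 - 202*√355/94018645 - √213/18803729 + 278*√15/18803729 ≈ 0.0030024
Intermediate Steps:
q(d) = √(-⅘ + d) (q(d) = √(d + 12*(-1/15)) = √(d - ⅘) = √(-⅘ + d))
T(Z) = √(-1 + Z) (T(Z) = √(Z - 1) = √(-1 + Z))
((-278 + q(15))/(-202 + T(16)))/461 = ((-278 + √(-20 + 25*15)/5)/(-202 + √(-1 + 16)))/461 = ((-278 + √(-20 + 375)/5)/(-202 + √15))*(1/461) = ((-278 + √355/5)/(-202 + √15))*(1/461) = (-278 + √355/5)/(461*(-202 + √15))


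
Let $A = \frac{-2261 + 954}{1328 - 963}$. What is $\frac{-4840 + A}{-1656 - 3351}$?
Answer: $\frac{1767907}{1827555} \approx 0.96736$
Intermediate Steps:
$A = - \frac{1307}{365} \approx -3.5808$
$\frac{-4840 + A}{-1656 - 3351} = \frac{-4840 - \frac{1307}{365}}{-1656 - 3351} = - \frac{1767907}{365 \left(-5007\right)} = \left(- \frac{1767907}{365}\right) \left(- \frac{1}{5007}\right) = \frac{1767907}{1827555}$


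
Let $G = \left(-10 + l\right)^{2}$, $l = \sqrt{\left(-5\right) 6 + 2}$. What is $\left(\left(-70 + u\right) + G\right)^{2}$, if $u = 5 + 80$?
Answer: $-3631 - 6960 i \sqrt{7} \approx -3631.0 - 18414.0 i$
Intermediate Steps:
$u = 85$
$l = 2 i \sqrt{7}$ ($l = \sqrt{-30 + 2} = \sqrt{-28} = 2 i \sqrt{7} \approx 5.2915 i$)
$G = \left(-10 + 2 i \sqrt{7}\right)^{2} \approx 72.0 - 105.83 i$
$\left(\left(-70 + u\right) + G\right)^{2} = \left(\left(-70 + 85\right) + \left(72 - 40 i \sqrt{7}\right)\right)^{2} = \left(15 + \left(72 - 40 i \sqrt{7}\right)\right)^{2} = \left(87 - 40 i \sqrt{7}\right)^{2}$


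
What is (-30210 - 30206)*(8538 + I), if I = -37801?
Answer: 1767953408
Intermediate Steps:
(-30210 - 30206)*(8538 + I) = (-30210 - 30206)*(8538 - 37801) = -60416*(-29263) = 1767953408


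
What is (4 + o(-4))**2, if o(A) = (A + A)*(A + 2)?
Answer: 400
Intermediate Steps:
o(A) = 2*A*(2 + A) (o(A) = (2*A)*(2 + A) = 2*A*(2 + A))
(4 + o(-4))**2 = (4 + 2*(-4)*(2 - 4))**2 = (4 + 2*(-4)*(-2))**2 = (4 + 16)**2 = 20**2 = 400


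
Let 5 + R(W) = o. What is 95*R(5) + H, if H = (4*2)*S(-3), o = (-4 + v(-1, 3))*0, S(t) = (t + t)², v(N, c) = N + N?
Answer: -187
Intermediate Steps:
v(N, c) = 2*N
S(t) = 4*t² (S(t) = (2*t)² = 4*t²)
o = 0 (o = (-4 + 2*(-1))*0 = (-4 - 2)*0 = -6*0 = 0)
R(W) = -5 (R(W) = -5 + 0 = -5)
H = 288 (H = (4*2)*(4*(-3)²) = 8*(4*9) = 8*36 = 288)
95*R(5) + H = 95*(-5) + 288 = -475 + 288 = -187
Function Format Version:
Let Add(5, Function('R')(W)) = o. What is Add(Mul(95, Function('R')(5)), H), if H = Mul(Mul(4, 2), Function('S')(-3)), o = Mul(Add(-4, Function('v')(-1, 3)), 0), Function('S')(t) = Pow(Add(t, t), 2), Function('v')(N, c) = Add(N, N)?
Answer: -187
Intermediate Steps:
Function('v')(N, c) = Mul(2, N)
Function('S')(t) = Mul(4, Pow(t, 2)) (Function('S')(t) = Pow(Mul(2, t), 2) = Mul(4, Pow(t, 2)))
o = 0 (o = Mul(Add(-4, Mul(2, -1)), 0) = Mul(Add(-4, -2), 0) = Mul(-6, 0) = 0)
Function('R')(W) = -5 (Function('R')(W) = Add(-5, 0) = -5)
H = 288 (H = Mul(Mul(4, 2), Mul(4, Pow(-3, 2))) = Mul(8, Mul(4, 9)) = Mul(8, 36) = 288)
Add(Mul(95, Function('R')(5)), H) = Add(Mul(95, -5), 288) = Add(-475, 288) = -187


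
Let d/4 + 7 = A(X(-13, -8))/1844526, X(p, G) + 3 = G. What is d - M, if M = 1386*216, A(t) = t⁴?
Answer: -276129201970/922263 ≈ -2.9940e+5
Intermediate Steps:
X(p, G) = -3 + G
M = 299376
d = -25794082/922263 (d = -28 + 4*((-3 - 8)⁴/1844526) = -28 + 4*((-11)⁴*(1/1844526)) = -28 + 4*(14641*(1/1844526)) = -28 + 4*(14641/1844526) = -28 + 29282/922263 = -25794082/922263 ≈ -27.968)
d - M = -25794082/922263 - 1*299376 = -25794082/922263 - 299376 = -276129201970/922263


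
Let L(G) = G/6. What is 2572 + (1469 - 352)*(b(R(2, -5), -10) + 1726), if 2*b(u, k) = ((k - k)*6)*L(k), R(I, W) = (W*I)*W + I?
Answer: 1930514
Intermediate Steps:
L(G) = G/6 (L(G) = G*(⅙) = G/6)
R(I, W) = I + I*W² (R(I, W) = (I*W)*W + I = I*W² + I = I + I*W²)
b(u, k) = 0 (b(u, k) = (((k - k)*6)*(k/6))/2 = ((0*6)*(k/6))/2 = (0*(k/6))/2 = (½)*0 = 0)
2572 + (1469 - 352)*(b(R(2, -5), -10) + 1726) = 2572 + (1469 - 352)*(0 + 1726) = 2572 + 1117*1726 = 2572 + 1927942 = 1930514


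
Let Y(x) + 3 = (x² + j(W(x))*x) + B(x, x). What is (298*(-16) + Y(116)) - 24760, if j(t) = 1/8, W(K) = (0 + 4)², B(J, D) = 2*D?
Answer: -31657/2 ≈ -15829.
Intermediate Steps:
W(K) = 16 (W(K) = 4² = 16)
j(t) = ⅛
Y(x) = -3 + x² + 17*x/8 (Y(x) = -3 + ((x² + x/8) + 2*x) = -3 + (x² + 17*x/8) = -3 + x² + 17*x/8)
(298*(-16) + Y(116)) - 24760 = (298*(-16) + (-3 + 116² + (17/8)*116)) - 24760 = (-4768 + (-3 + 13456 + 493/2)) - 24760 = (-4768 + 27399/2) - 24760 = 17863/2 - 24760 = -31657/2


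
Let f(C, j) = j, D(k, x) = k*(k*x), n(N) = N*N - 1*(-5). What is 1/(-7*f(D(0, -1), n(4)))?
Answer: -1/147 ≈ -0.0068027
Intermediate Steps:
n(N) = 5 + N² (n(N) = N² + 5 = 5 + N²)
D(k, x) = x*k²
1/(-7*f(D(0, -1), n(4))) = 1/(-7*(5 + 4²)) = 1/(-7*(5 + 16)) = 1/(-7*21) = 1/(-147) = -1/147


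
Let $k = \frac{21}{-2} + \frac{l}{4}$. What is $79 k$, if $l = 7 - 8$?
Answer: $- \frac{3397}{4} \approx -849.25$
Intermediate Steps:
$l = -1$ ($l = 7 - 8 = -1$)
$k = - \frac{43}{4}$ ($k = \frac{21}{-2} - \frac{1}{4} = 21 \left(- \frac{1}{2}\right) - \frac{1}{4} = - \frac{21}{2} - \frac{1}{4} = - \frac{43}{4} \approx -10.75$)
$79 k = 79 \left(- \frac{43}{4}\right) = - \frac{3397}{4}$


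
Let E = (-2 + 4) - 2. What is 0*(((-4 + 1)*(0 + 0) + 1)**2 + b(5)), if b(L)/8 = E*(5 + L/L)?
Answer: 0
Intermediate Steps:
E = 0 (E = 2 - 2 = 0)
b(L) = 0 (b(L) = 8*(0*(5 + L/L)) = 8*(0*(5 + 1)) = 8*(0*6) = 8*0 = 0)
0*(((-4 + 1)*(0 + 0) + 1)**2 + b(5)) = 0*(((-4 + 1)*(0 + 0) + 1)**2 + 0) = 0*((-3*0 + 1)**2 + 0) = 0*((0 + 1)**2 + 0) = 0*(1**2 + 0) = 0*(1 + 0) = 0*1 = 0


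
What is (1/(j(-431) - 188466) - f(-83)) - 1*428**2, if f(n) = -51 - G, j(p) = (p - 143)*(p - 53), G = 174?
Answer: -16347386649/89350 ≈ -1.8296e+5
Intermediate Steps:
j(p) = (-143 + p)*(-53 + p)
f(n) = -225 (f(n) = -51 - 1*174 = -51 - 174 = -225)
(1/(j(-431) - 188466) - f(-83)) - 1*428**2 = (1/((7579 + (-431)**2 - 196*(-431)) - 188466) - 1*(-225)) - 1*428**2 = (1/((7579 + 185761 + 84476) - 188466) + 225) - 1*183184 = (1/(277816 - 188466) + 225) - 183184 = (1/89350 + 225) - 183184 = 20103751/89350 - 183184 = -16347386649/89350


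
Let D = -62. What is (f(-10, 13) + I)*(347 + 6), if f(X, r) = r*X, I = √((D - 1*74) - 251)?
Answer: -45890 + 1059*I*√43 ≈ -45890.0 + 6944.3*I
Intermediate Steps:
I = 3*I*√43 (I = √((-62 - 1*74) - 251) = √((-62 - 74) - 251) = √(-136 - 251) = √(-387) = 3*I*√43 ≈ 19.672*I)
f(X, r) = X*r
(f(-10, 13) + I)*(347 + 6) = (-10*13 + 3*I*√43)*(347 + 6) = (-130 + 3*I*√43)*353 = -45890 + 1059*I*√43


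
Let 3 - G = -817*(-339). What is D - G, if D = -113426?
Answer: 163534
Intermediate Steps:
G = -276960 (G = 3 - (-817)*(-339) = 3 - 1*276963 = 3 - 276963 = -276960)
D - G = -113426 - 1*(-276960) = -113426 + 276960 = 163534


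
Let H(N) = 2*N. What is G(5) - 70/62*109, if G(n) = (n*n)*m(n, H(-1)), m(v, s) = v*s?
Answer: -11565/31 ≈ -373.06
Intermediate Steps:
m(v, s) = s*v
G(n) = -2*n³ (G(n) = (n*n)*((2*(-1))*n) = n²*(-2*n) = -2*n³)
G(5) - 70/62*109 = -2*5³ - 70/62*109 = -2*125 - 70*1/62*109 = -250 - 35/31*109 = -250 - 3815/31 = -11565/31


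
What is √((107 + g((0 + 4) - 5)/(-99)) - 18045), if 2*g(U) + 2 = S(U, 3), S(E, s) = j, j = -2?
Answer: 2*I*√4883615/33 ≈ 133.93*I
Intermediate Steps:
S(E, s) = -2
g(U) = -2 (g(U) = -1 + (½)*(-2) = -1 - 1 = -2)
√((107 + g((0 + 4) - 5)/(-99)) - 18045) = √((107 - 2/(-99)) - 18045) = √((107 - 2*(-1/99)) - 18045) = √((107 + 2/99) - 18045) = √(10595/99 - 18045) = √(-1775860/99) = 2*I*√4883615/33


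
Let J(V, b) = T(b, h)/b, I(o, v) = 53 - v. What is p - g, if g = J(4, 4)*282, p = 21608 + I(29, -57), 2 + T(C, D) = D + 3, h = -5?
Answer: 22000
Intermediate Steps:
T(C, D) = 1 + D (T(C, D) = -2 + (D + 3) = -2 + (3 + D) = 1 + D)
J(V, b) = -4/b (J(V, b) = (1 - 5)/b = -4/b)
p = 21718 (p = 21608 + (53 - 1*(-57)) = 21608 + (53 + 57) = 21608 + 110 = 21718)
g = -282 (g = -4/4*282 = -4*¼*282 = -1*282 = -282)
p - g = 21718 - 1*(-282) = 21718 + 282 = 22000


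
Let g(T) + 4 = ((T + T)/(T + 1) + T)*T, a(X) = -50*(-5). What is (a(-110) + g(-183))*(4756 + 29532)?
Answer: 104111946048/91 ≈ 1.1441e+9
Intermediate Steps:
a(X) = 250
g(T) = -4 + T*(T + 2*T/(1 + T)) (g(T) = -4 + ((T + T)/(T + 1) + T)*T = -4 + ((2*T)/(1 + T) + T)*T = -4 + (2*T/(1 + T) + T)*T = -4 + (T + 2*T/(1 + T))*T = -4 + T*(T + 2*T/(1 + T)))
(a(-110) + g(-183))*(4756 + 29532) = (250 + (-4 + (-183)³ - 4*(-183) + 3*(-183)²)/(1 - 183))*(4756 + 29532) = (250 + (-4 - 6128487 + 732 + 3*33489)/(-182))*34288 = (250 - (-4 - 6128487 + 732 + 100467)/182)*34288 = (250 - 1/182*(-6027292))*34288 = (250 + 3013646/91)*34288 = (3036396/91)*34288 = 104111946048/91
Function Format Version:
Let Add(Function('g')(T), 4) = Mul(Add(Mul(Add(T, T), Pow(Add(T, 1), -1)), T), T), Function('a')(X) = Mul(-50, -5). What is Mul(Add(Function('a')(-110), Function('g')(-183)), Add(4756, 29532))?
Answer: Rational(104111946048, 91) ≈ 1.1441e+9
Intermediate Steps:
Function('a')(X) = 250
Function('g')(T) = Add(-4, Mul(T, Add(T, Mul(2, T, Pow(Add(1, T), -1))))) (Function('g')(T) = Add(-4, Mul(Add(Mul(Add(T, T), Pow(Add(T, 1), -1)), T), T)) = Add(-4, Mul(Add(Mul(Mul(2, T), Pow(Add(1, T), -1)), T), T)) = Add(-4, Mul(Add(Mul(2, T, Pow(Add(1, T), -1)), T), T)) = Add(-4, Mul(Add(T, Mul(2, T, Pow(Add(1, T), -1))), T)) = Add(-4, Mul(T, Add(T, Mul(2, T, Pow(Add(1, T), -1))))))
Mul(Add(Function('a')(-110), Function('g')(-183)), Add(4756, 29532)) = Mul(Add(250, Mul(Pow(Add(1, -183), -1), Add(-4, Pow(-183, 3), Mul(-4, -183), Mul(3, Pow(-183, 2))))), Add(4756, 29532)) = Mul(Add(250, Mul(Pow(-182, -1), Add(-4, -6128487, 732, Mul(3, 33489)))), 34288) = Mul(Add(250, Mul(Rational(-1, 182), Add(-4, -6128487, 732, 100467))), 34288) = Mul(Add(250, Mul(Rational(-1, 182), -6027292)), 34288) = Mul(Add(250, Rational(3013646, 91)), 34288) = Mul(Rational(3036396, 91), 34288) = Rational(104111946048, 91)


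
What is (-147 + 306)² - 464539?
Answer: -439258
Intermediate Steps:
(-147 + 306)² - 464539 = 159² - 464539 = 25281 - 464539 = -439258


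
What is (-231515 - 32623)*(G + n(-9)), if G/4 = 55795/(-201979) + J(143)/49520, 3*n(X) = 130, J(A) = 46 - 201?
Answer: -2788259897066959/250050002 ≈ -1.1151e+7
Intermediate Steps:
J(A) = -155
n(X) = 130/3 (n(X) = (⅓)*130 = 130/3)
G = -558855029/500100004 (G = 4*(55795/(-201979) - 155/49520) = 4*(55795*(-1/201979) - 155*1/49520) = 4*(-55795/201979 - 31/9904) = 4*(-558855029/2000400016) = -558855029/500100004 ≈ -1.1175)
(-231515 - 32623)*(G + n(-9)) = (-231515 - 32623)*(-558855029/500100004 + 130/3) = -264138*63336435433/1500300012 = -2788259897066959/250050002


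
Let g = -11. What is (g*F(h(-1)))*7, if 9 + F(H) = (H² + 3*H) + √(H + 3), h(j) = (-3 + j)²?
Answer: -22715 - 77*√19 ≈ -23051.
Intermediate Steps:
F(H) = -9 + H² + √(3 + H) + 3*H (F(H) = -9 + ((H² + 3*H) + √(H + 3)) = -9 + ((H² + 3*H) + √(3 + H)) = -9 + (H² + √(3 + H) + 3*H) = -9 + H² + √(3 + H) + 3*H)
(g*F(h(-1)))*7 = -11*(-9 + ((-3 - 1)²)² + √(3 + (-3 - 1)²) + 3*(-3 - 1)²)*7 = -11*(-9 + ((-4)²)² + √(3 + (-4)²) + 3*(-4)²)*7 = -11*(-9 + 16² + √(3 + 16) + 3*16)*7 = -11*(-9 + 256 + √19 + 48)*7 = -11*(295 + √19)*7 = (-3245 - 11*√19)*7 = -22715 - 77*√19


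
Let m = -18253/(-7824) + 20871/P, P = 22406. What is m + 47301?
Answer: 4146326253583/87652272 ≈ 47304.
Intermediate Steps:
m = 286135711/87652272 (m = -18253/(-7824) + 20871/22406 = -18253*(-1/7824) + 20871*(1/22406) = 18253/7824 + 20871/22406 = 286135711/87652272 ≈ 3.2644)
m + 47301 = 286135711/87652272 + 47301 = 4146326253583/87652272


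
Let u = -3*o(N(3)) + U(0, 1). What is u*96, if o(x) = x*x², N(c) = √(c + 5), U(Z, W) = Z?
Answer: -4608*√2 ≈ -6516.7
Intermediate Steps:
N(c) = √(5 + c)
o(x) = x³
u = -48*√2 (u = -3*(5 + 3)^(3/2) + 0 = -3*16*√2 + 0 = -48*√2 + 0 = -48*√2 ≈ -67.882)
u*96 = -48*√2*96 = -4608*√2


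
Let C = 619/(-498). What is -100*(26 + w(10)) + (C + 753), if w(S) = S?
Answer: -1418425/498 ≈ -2848.2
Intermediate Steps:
C = -619/498 (C = 619*(-1/498) = -619/498 ≈ -1.2430)
-100*(26 + w(10)) + (C + 753) = -100*(26 + 10) + (-619/498 + 753) = -100*36 + 374375/498 = -3600 + 374375/498 = -1418425/498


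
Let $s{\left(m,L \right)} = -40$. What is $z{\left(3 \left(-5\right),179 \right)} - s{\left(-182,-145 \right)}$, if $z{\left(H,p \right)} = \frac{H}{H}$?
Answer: $41$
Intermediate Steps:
$z{\left(H,p \right)} = 1$
$z{\left(3 \left(-5\right),179 \right)} - s{\left(-182,-145 \right)} = 1 - -40 = 1 + 40 = 41$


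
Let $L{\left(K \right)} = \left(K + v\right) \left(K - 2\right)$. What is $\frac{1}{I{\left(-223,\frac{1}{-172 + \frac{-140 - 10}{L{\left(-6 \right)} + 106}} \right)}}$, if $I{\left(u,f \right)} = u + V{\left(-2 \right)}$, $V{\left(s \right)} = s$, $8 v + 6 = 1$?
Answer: $- \frac{1}{225} \approx -0.0044444$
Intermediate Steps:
$v = - \frac{5}{8}$ ($v = - \frac{3}{4} + \frac{1}{8} \cdot 1 = - \frac{3}{4} + \frac{1}{8} = - \frac{5}{8} \approx -0.625$)
$L{\left(K \right)} = \left(-2 + K\right) \left(- \frac{5}{8} + K\right)$ ($L{\left(K \right)} = \left(K - \frac{5}{8}\right) \left(K - 2\right) = \left(- \frac{5}{8} + K\right) \left(-2 + K\right) = \left(-2 + K\right) \left(- \frac{5}{8} + K\right)$)
$I{\left(u,f \right)} = -2 + u$ ($I{\left(u,f \right)} = u - 2 = -2 + u$)
$\frac{1}{I{\left(-223,\frac{1}{-172 + \frac{-140 - 10}{L{\left(-6 \right)} + 106}} \right)}} = \frac{1}{-2 - 223} = \frac{1}{-225} = - \frac{1}{225}$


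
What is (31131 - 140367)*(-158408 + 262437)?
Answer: -11363711844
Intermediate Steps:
(31131 - 140367)*(-158408 + 262437) = -109236*104029 = -11363711844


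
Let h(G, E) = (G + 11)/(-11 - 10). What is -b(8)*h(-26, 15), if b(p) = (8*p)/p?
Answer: -40/7 ≈ -5.7143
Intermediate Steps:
b(p) = 8
h(G, E) = -11/21 - G/21 (h(G, E) = (11 + G)/(-21) = (11 + G)*(-1/21) = -11/21 - G/21)
-b(8)*h(-26, 15) = -8*(-11/21 - 1/21*(-26)) = -8*(-11/21 + 26/21) = -8*5/7 = -1*40/7 = -40/7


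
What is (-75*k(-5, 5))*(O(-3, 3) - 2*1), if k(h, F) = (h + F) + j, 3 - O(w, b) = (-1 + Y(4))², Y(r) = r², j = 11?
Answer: 184800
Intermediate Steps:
O(w, b) = -222 (O(w, b) = 3 - (-1 + 4²)² = 3 - (-1 + 16)² = 3 - 1*15² = 3 - 1*225 = 3 - 225 = -222)
k(h, F) = 11 + F + h (k(h, F) = (h + F) + 11 = (F + h) + 11 = 11 + F + h)
(-75*k(-5, 5))*(O(-3, 3) - 2*1) = (-75*(11 + 5 - 5))*(-222 - 2*1) = (-75*11)*(-222 - 2) = -825*(-224) = 184800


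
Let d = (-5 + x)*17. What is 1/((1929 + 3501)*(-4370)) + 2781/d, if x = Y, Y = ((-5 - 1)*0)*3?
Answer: -13198125437/403394700 ≈ -32.718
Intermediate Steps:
Y = 0 (Y = -6*0*3 = 0*3 = 0)
x = 0
d = -85 (d = (-5 + 0)*17 = -5*17 = -85)
1/((1929 + 3501)*(-4370)) + 2781/d = 1/((1929 + 3501)*(-4370)) + 2781/(-85) = -1/4370/5430 + 2781*(-1/85) = (1/5430)*(-1/4370) - 2781/85 = -1/23729100 - 2781/85 = -13198125437/403394700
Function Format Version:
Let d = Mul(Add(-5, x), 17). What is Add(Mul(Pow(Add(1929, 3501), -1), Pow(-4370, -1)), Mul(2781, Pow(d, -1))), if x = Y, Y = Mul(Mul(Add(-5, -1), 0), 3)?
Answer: Rational(-13198125437, 403394700) ≈ -32.718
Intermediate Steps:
Y = 0 (Y = Mul(Mul(-6, 0), 3) = Mul(0, 3) = 0)
x = 0
d = -85 (d = Mul(Add(-5, 0), 17) = Mul(-5, 17) = -85)
Add(Mul(Pow(Add(1929, 3501), -1), Pow(-4370, -1)), Mul(2781, Pow(d, -1))) = Add(Mul(Pow(Add(1929, 3501), -1), Pow(-4370, -1)), Mul(2781, Pow(-85, -1))) = Add(Mul(Pow(5430, -1), Rational(-1, 4370)), Mul(2781, Rational(-1, 85))) = Add(Mul(Rational(1, 5430), Rational(-1, 4370)), Rational(-2781, 85)) = Add(Rational(-1, 23729100), Rational(-2781, 85)) = Rational(-13198125437, 403394700)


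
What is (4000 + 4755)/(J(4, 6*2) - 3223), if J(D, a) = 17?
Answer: -8755/3206 ≈ -2.7308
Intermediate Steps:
(4000 + 4755)/(J(4, 6*2) - 3223) = (4000 + 4755)/(17 - 3223) = 8755/(-3206) = 8755*(-1/3206) = -8755/3206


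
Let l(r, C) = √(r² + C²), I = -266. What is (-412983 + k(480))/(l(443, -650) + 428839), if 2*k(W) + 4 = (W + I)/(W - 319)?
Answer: -14256855047521/14804132668346 + 565169063*√2141/14804132668346 ≈ -0.96127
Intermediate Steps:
k(W) = -2 + (-266 + W)/(2*(-319 + W)) (k(W) = -2 + ((W - 266)/(W - 319))/2 = -2 + ((-266 + W)/(-319 + W))/2 = -2 + (-266 + W)/(2*(-319 + W)))
l(r, C) = √(C² + r²)
(-412983 + k(480))/(l(443, -650) + 428839) = (-412983 + (1010 - 3*480)/(2*(-319 + 480)))/(√((-650)² + 443²) + 428839) = (-412983 + (½)*(1010 - 1440)/161)/(√(422500 + 196249) + 428839) = (-412983 + (½)*(1/161)*(-430))/(√618749 + 428839) = (-412983 - 215/161)/(17*√2141 + 428839) = -66490478/(161*(428839 + 17*√2141))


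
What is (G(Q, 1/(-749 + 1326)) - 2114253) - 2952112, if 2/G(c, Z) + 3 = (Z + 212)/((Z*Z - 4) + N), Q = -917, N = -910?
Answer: -71180471194583/14049612 ≈ -5.0664e+6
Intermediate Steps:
G(c, Z) = 2/(-3 + (212 + Z)/(-914 + Z²)) (G(c, Z) = 2/(-3 + (Z + 212)/((Z*Z - 4) - 910)) = 2/(-3 + (212 + Z)/((Z² - 4) - 910)) = 2/(-3 + (212 + Z)/((-4 + Z²) - 910)) = 2/(-3 + (212 + Z)/(-914 + Z²)))
(G(Q, 1/(-749 + 1326)) - 2114253) - 2952112 = (2*(-914 + (1/(-749 + 1326))²)/(2954 + 1/(-749 + 1326) - 3/(-749 + 1326)²) - 2114253) - 2952112 = (2*(-914 + (1/577)²)/(2954 + 1/577 - 3*(1/577)²) - 2114253) - 2952112 = (2*(-914 + 1/332929)/(2954 + 1/577 - 3*1/332929) - 2114253) - 2952112 = (2*(-304297105/332929)/(2954 + 1/577 - 3/332929) - 2114253) - 2952112 = (2*(-304297105/332929)/(983472840/332929) - 2114253) - 2952112 = (2*(332929/983472840)*(-304297105/332929) - 2114253) - 2952112 = (-8694203/14049612 - 2114253) - 2952112 = -29704443014039/14049612 - 2952112 = -71180471194583/14049612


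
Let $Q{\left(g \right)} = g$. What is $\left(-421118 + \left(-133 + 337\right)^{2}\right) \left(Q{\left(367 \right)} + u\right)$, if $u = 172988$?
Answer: $-65788569210$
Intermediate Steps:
$\left(-421118 + \left(-133 + 337\right)^{2}\right) \left(Q{\left(367 \right)} + u\right) = \left(-421118 + \left(-133 + 337\right)^{2}\right) \left(367 + 172988\right) = \left(-421118 + 204^{2}\right) 173355 = \left(-421118 + 41616\right) 173355 = \left(-379502\right) 173355 = -65788569210$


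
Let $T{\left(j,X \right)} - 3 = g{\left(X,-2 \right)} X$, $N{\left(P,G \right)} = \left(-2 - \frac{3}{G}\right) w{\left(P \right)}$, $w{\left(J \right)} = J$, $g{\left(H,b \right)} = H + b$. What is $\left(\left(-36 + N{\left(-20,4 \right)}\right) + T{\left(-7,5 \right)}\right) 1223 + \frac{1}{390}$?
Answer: $\frac{17647891}{390} \approx 45251.0$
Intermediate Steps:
$N{\left(P,G \right)} = P \left(-2 - \frac{3}{G}\right)$ ($N{\left(P,G \right)} = \left(-2 - \frac{3}{G}\right) P = P \left(-2 - \frac{3}{G}\right)$)
$T{\left(j,X \right)} = 3 + X \left(-2 + X\right)$ ($T{\left(j,X \right)} = 3 + \left(X - 2\right) X = 3 + \left(-2 + X\right) X = 3 + X \left(-2 + X\right)$)
$\left(\left(-36 + N{\left(-20,4 \right)}\right) + T{\left(-7,5 \right)}\right) 1223 + \frac{1}{390} = \left(\left(-36 - - \frac{20 \left(3 + 2 \cdot 4\right)}{4}\right) + \left(3 + 5 \left(-2 + 5\right)\right)\right) 1223 + \frac{1}{390} = \left(\left(-36 - \left(-20\right) \frac{1}{4} \left(3 + 8\right)\right) + \left(3 + 5 \cdot 3\right)\right) 1223 + \frac{1}{390} = \left(\left(-36 - \left(-20\right) \frac{1}{4} \cdot 11\right) + \left(3 + 15\right)\right) 1223 + \frac{1}{390} = \left(\left(-36 + 55\right) + 18\right) 1223 + \frac{1}{390} = \left(19 + 18\right) 1223 + \frac{1}{390} = 37 \cdot 1223 + \frac{1}{390} = 45251 + \frac{1}{390} = \frac{17647891}{390}$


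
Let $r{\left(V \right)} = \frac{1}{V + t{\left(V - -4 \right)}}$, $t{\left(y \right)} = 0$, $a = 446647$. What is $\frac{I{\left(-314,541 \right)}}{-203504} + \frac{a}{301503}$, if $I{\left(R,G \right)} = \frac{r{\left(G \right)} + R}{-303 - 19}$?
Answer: $\frac{15833943951212657}{10688523700523424} \approx 1.4814$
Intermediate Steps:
$r{\left(V \right)} = \frac{1}{V}$ ($r{\left(V \right)} = \frac{1}{V + 0} = \frac{1}{V}$)
$I{\left(R,G \right)} = - \frac{R}{322} - \frac{1}{322 G}$ ($I{\left(R,G \right)} = \frac{\frac{1}{G} + R}{-303 - 19} = \frac{R + \frac{1}{G}}{-322} = \left(R + \frac{1}{G}\right) \left(- \frac{1}{322}\right) = - \frac{R}{322} - \frac{1}{322 G}$)
$\frac{I{\left(-314,541 \right)}}{-203504} + \frac{a}{301503} = \frac{\frac{1}{322} \cdot \frac{1}{541} \left(-1 - 541 \left(-314\right)\right)}{-203504} + \frac{446647}{301503} = \frac{1}{322} \cdot \frac{1}{541} \left(-1 + 169874\right) \left(- \frac{1}{203504}\right) + 446647 \cdot \frac{1}{301503} = \frac{1}{322} \cdot \frac{1}{541} \cdot 169873 \left(- \frac{1}{203504}\right) + \frac{446647}{301503} = \frac{169873}{174202} \left(- \frac{1}{203504}\right) + \frac{446647}{301503} = - \frac{169873}{35450803808} + \frac{446647}{301503} = \frac{15833943951212657}{10688523700523424}$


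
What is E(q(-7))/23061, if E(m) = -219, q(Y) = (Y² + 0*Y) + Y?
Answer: -73/7687 ≈ -0.0094966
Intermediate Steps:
q(Y) = Y + Y² (q(Y) = (Y² + 0) + Y = Y² + Y = Y + Y²)
E(q(-7))/23061 = -219/23061 = -219*1/23061 = -73/7687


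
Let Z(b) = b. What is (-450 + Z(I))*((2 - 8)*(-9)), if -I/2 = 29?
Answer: -27432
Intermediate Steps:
I = -58 (I = -2*29 = -58)
(-450 + Z(I))*((2 - 8)*(-9)) = (-450 - 58)*((2 - 8)*(-9)) = -(-3048)*(-9) = -508*54 = -27432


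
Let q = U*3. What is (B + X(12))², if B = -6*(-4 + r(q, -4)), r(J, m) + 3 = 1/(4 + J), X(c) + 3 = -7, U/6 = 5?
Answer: 2253001/2209 ≈ 1019.9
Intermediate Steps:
U = 30 (U = 6*5 = 30)
X(c) = -10 (X(c) = -3 - 7 = -10)
q = 90 (q = 30*3 = 90)
r(J, m) = -3 + 1/(4 + J)
B = 1971/47 (B = -6*(-4 + (-11 - 3*90)/(4 + 90)) = -6*(-4 + (-11 - 270)/94) = -6*(-4 + (1/94)*(-281)) = -6*(-4 - 281/94) = -6*(-657/94) = 1971/47 ≈ 41.936)
(B + X(12))² = (1971/47 - 10)² = (1501/47)² = 2253001/2209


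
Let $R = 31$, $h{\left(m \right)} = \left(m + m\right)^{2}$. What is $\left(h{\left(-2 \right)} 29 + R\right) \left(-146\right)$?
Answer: $-72270$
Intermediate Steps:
$h{\left(m \right)} = 4 m^{2}$ ($h{\left(m \right)} = \left(2 m\right)^{2} = 4 m^{2}$)
$\left(h{\left(-2 \right)} 29 + R\right) \left(-146\right) = \left(4 \left(-2\right)^{2} \cdot 29 + 31\right) \left(-146\right) = \left(4 \cdot 4 \cdot 29 + 31\right) \left(-146\right) = \left(16 \cdot 29 + 31\right) \left(-146\right) = \left(464 + 31\right) \left(-146\right) = 495 \left(-146\right) = -72270$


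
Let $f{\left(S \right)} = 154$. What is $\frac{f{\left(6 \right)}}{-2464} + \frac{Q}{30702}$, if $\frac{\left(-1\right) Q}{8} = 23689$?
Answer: $- \frac{1531447}{245616} \approx -6.2351$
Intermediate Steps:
$Q = -189512$ ($Q = \left(-8\right) 23689 = -189512$)
$\frac{f{\left(6 \right)}}{-2464} + \frac{Q}{30702} = \frac{154}{-2464} - \frac{189512}{30702} = 154 \left(- \frac{1}{2464}\right) - \frac{94756}{15351} = - \frac{1}{16} - \frac{94756}{15351} = - \frac{1531447}{245616}$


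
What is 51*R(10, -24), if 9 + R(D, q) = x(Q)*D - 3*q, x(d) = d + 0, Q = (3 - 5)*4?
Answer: -867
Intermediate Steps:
Q = -8 (Q = -2*4 = -8)
x(d) = d
R(D, q) = -9 - 8*D - 3*q (R(D, q) = -9 + (-8*D - 3*q) = -9 - 8*D - 3*q)
51*R(10, -24) = 51*(-9 - 8*10 - 3*(-24)) = 51*(-9 - 80 + 72) = 51*(-17) = -867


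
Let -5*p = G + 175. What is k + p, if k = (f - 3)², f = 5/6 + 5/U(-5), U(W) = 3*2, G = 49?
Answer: -1936/45 ≈ -43.022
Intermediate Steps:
U(W) = 6
f = 5/3 (f = 5/6 + 5/6 = 5*(⅙) + 5*(⅙) = ⅚ + ⅚ = 5/3 ≈ 1.6667)
p = -224/5 (p = -(49 + 175)/5 = -⅕*224 = -224/5 ≈ -44.800)
k = 16/9 (k = (5/3 - 3)² = (-4/3)² = 16/9 ≈ 1.7778)
k + p = 16/9 - 224/5 = -1936/45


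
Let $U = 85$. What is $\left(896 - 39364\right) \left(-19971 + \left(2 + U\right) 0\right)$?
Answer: $768244428$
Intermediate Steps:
$\left(896 - 39364\right) \left(-19971 + \left(2 + U\right) 0\right) = \left(896 - 39364\right) \left(-19971 + \left(2 + 85\right) 0\right) = - 38468 \left(-19971 + 87 \cdot 0\right) = - 38468 \left(-19971 + 0\right) = \left(-38468\right) \left(-19971\right) = 768244428$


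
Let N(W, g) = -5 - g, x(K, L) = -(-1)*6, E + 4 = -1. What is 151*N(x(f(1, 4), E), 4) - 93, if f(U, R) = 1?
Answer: -1452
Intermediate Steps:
E = -5 (E = -4 - 1 = -5)
x(K, L) = 6 (x(K, L) = -1*(-6) = 6)
151*N(x(f(1, 4), E), 4) - 93 = 151*(-5 - 1*4) - 93 = 151*(-5 - 4) - 93 = 151*(-9) - 93 = -1359 - 93 = -1452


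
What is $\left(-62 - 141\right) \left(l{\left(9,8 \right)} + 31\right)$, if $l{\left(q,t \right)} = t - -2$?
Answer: $-8323$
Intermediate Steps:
$l{\left(q,t \right)} = 2 + t$ ($l{\left(q,t \right)} = t + 2 = 2 + t$)
$\left(-62 - 141\right) \left(l{\left(9,8 \right)} + 31\right) = \left(-62 - 141\right) \left(\left(2 + 8\right) + 31\right) = - 203 \left(10 + 31\right) = \left(-203\right) 41 = -8323$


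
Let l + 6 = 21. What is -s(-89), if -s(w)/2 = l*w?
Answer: -2670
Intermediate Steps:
l = 15 (l = -6 + 21 = 15)
s(w) = -30*w
-s(-89) = -(-30)*(-89) = -1*2670 = -2670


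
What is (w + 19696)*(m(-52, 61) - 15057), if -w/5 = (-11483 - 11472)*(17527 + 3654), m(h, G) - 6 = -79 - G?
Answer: -36930368738461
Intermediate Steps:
m(h, G) = -73 - G (m(h, G) = 6 + (-79 - G) = -73 - G)
w = 2431049275 (w = -5*(-11483 - 11472)*(17527 + 3654) = -(-114775)*21181 = -5*(-486209855) = 2431049275)
(w + 19696)*(m(-52, 61) - 15057) = (2431049275 + 19696)*((-73 - 1*61) - 15057) = 2431068971*((-73 - 61) - 15057) = 2431068971*(-134 - 15057) = 2431068971*(-15191) = -36930368738461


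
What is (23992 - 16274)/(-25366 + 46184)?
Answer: 3859/10409 ≈ 0.37074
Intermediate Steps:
(23992 - 16274)/(-25366 + 46184) = 7718/20818 = 7718*(1/20818) = 3859/10409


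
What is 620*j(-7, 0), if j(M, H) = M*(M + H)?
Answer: 30380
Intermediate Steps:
j(M, H) = M*(H + M)
620*j(-7, 0) = 620*(-7*(0 - 7)) = 620*(-7*(-7)) = 620*49 = 30380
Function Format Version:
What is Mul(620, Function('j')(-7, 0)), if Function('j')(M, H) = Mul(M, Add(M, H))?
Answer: 30380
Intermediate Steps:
Function('j')(M, H) = Mul(M, Add(H, M))
Mul(620, Function('j')(-7, 0)) = Mul(620, Mul(-7, Add(0, -7))) = Mul(620, Mul(-7, -7)) = Mul(620, 49) = 30380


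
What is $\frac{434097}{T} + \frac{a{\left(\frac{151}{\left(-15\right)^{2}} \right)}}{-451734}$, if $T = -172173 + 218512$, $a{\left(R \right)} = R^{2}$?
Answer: $\frac{9927377887198211}{1059728154941250} \approx 9.3679$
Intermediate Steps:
$T = 46339$
$\frac{434097}{T} + \frac{a{\left(\frac{151}{\left(-15\right)^{2}} \right)}}{-451734} = \frac{434097}{46339} + \frac{\left(\frac{151}{\left(-15\right)^{2}}\right)^{2}}{-451734} = 434097 \cdot \frac{1}{46339} + \left(\frac{151}{225}\right)^{2} \left(- \frac{1}{451734}\right) = \frac{434097}{46339} + \left(151 \cdot \frac{1}{225}\right)^{2} \left(- \frac{1}{451734}\right) = \frac{434097}{46339} + \left(\frac{151}{225}\right)^{2} \left(- \frac{1}{451734}\right) = \frac{434097}{46339} + \frac{22801}{50625} \left(- \frac{1}{451734}\right) = \frac{434097}{46339} - \frac{22801}{22869033750} = \frac{9927377887198211}{1059728154941250}$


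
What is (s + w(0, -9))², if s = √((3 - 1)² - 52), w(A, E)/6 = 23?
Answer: 18996 + 1104*I*√3 ≈ 18996.0 + 1912.2*I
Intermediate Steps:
w(A, E) = 138 (w(A, E) = 6*23 = 138)
s = 4*I*√3 (s = √(2² - 52) = √(4 - 52) = √(-48) = 4*I*√3 ≈ 6.9282*I)
(s + w(0, -9))² = (4*I*√3 + 138)² = (138 + 4*I*√3)²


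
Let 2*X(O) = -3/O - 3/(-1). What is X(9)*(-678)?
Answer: -904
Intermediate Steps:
X(O) = 3/2 - 3/(2*O) (X(O) = (-3/O - 3/(-1))/2 = (-3/O - 3*(-1))/2 = (-3/O + 3)/2 = (3 - 3/O)/2 = 3/2 - 3/(2*O))
X(9)*(-678) = ((3/2)*(-1 + 9)/9)*(-678) = ((3/2)*(1/9)*8)*(-678) = (4/3)*(-678) = -904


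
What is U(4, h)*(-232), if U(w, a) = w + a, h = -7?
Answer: 696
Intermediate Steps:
U(w, a) = a + w
U(4, h)*(-232) = (-7 + 4)*(-232) = -3*(-232) = 696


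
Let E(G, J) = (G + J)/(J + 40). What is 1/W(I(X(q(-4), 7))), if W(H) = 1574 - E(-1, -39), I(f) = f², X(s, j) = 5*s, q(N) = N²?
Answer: 1/1614 ≈ 0.00061958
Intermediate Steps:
E(G, J) = (G + J)/(40 + J)
W(H) = 1614 (W(H) = 1574 - (-1 - 39)/(40 - 39) = 1574 - (-40)/1 = 1574 - (-40) = 1574 - 1*(-40) = 1574 + 40 = 1614)
1/W(I(X(q(-4), 7))) = 1/1614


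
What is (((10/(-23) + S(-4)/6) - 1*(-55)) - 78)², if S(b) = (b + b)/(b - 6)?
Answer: 64625521/119025 ≈ 542.96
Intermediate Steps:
S(b) = 2*b/(-6 + b) (S(b) = (2*b)/(-6 + b) = 2*b/(-6 + b))
(((10/(-23) + S(-4)/6) - 1*(-55)) - 78)² = (((10/(-23) + (2*(-4)/(-6 - 4))/6) - 1*(-55)) - 78)² = (((10*(-1/23) + (2*(-4)/(-10))*(⅙)) + 55) - 78)² = (((-10/23 + (2*(-4)*(-⅒))*(⅙)) + 55) - 78)² = (((-10/23 + (⅘)*(⅙)) + 55) - 78)² = (((-10/23 + 2/15) + 55) - 78)² = ((-104/345 + 55) - 78)² = (18871/345 - 78)² = (-8039/345)² = 64625521/119025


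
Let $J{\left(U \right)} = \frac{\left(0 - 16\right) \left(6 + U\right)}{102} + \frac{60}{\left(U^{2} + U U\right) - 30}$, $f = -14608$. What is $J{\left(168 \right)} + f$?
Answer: $- \frac{2339466230}{159851} \approx -14635.0$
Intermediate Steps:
$J{\left(U \right)} = - \frac{16}{17} + \frac{60}{-30 + 2 U^{2}} - \frac{8 U}{51}$ ($J{\left(U \right)} = - 16 \left(6 + U\right) \frac{1}{102} + \frac{60}{\left(U^{2} + U^{2}\right) - 30} = \left(-96 - 16 U\right) \frac{1}{102} + \frac{60}{2 U^{2} - 30} = \left(- \frac{16}{17} - \frac{8 U}{51}\right) + \frac{60}{-30 + 2 U^{2}} = - \frac{16}{17} + \frac{60}{-30 + 2 U^{2}} - \frac{8 U}{51}$)
$J{\left(168 \right)} + f = \frac{2 \left(1125 - 24 \cdot 168^{2} - 4 \cdot 168^{3} + 60 \cdot 168\right)}{51 \left(-15 + 168^{2}\right)} - 14608 = \frac{2 \left(1125 - 677376 - 18966528 + 10080\right)}{51 \left(-15 + 28224\right)} - 14608 = \frac{2 \left(1125 - 677376 - 18966528 + 10080\right)}{51 \cdot 28209} - 14608 = \frac{2}{51} \cdot \frac{1}{28209} \left(-19632699\right) - 14608 = - \frac{4362822}{159851} - 14608 = - \frac{2339466230}{159851}$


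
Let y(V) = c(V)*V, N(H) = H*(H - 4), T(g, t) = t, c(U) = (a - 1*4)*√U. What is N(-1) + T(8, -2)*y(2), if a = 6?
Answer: 5 - 8*√2 ≈ -6.3137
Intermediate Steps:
c(U) = 2*√U (c(U) = (6 - 1*4)*√U = (6 - 4)*√U = 2*√U)
N(H) = H*(-4 + H)
y(V) = 2*V^(3/2) (y(V) = (2*√V)*V = 2*V^(3/2))
N(-1) + T(8, -2)*y(2) = -(-4 - 1) - 4*2^(3/2) = -1*(-5) - 4*2*√2 = 5 - 8*√2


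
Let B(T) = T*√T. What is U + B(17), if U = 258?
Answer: 258 + 17*√17 ≈ 328.09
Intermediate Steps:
B(T) = T^(3/2)
U + B(17) = 258 + 17^(3/2) = 258 + 17*√17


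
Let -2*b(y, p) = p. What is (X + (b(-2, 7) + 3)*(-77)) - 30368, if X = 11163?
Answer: -38333/2 ≈ -19167.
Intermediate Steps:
b(y, p) = -p/2
(X + (b(-2, 7) + 3)*(-77)) - 30368 = (11163 + (-½*7 + 3)*(-77)) - 30368 = (11163 + (-7/2 + 3)*(-77)) - 30368 = (11163 - ½*(-77)) - 30368 = (11163 + 77/2) - 30368 = 22403/2 - 30368 = -38333/2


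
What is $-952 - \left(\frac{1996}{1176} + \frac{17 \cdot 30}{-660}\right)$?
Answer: $- \frac{1540879}{1617} \approx -952.92$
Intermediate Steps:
$-952 - \left(\frac{1996}{1176} + \frac{17 \cdot 30}{-660}\right) = -952 - \left(1996 \cdot \frac{1}{1176} + 510 \left(- \frac{1}{660}\right)\right) = -952 - \left(\frac{499}{294} - \frac{17}{22}\right) = -952 - \frac{1495}{1617} = - \frac{1540879}{1617}$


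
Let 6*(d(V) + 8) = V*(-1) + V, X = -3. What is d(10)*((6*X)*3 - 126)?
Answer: 1440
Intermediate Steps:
d(V) = -8 (d(V) = -8 + (V*(-1) + V)/6 = -8 + (-V + V)/6 = -8 + (⅙)*0 = -8 + 0 = -8)
d(10)*((6*X)*3 - 126) = -8*((6*(-3))*3 - 126) = -8*(-18*3 - 126) = -8*(-54 - 126) = -8*(-180) = 1440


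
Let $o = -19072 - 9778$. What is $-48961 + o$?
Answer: $-77811$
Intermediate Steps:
$o = -28850$
$-48961 + o = -48961 - 28850 = -77811$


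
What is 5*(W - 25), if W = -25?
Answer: -250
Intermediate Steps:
5*(W - 25) = 5*(-25 - 25) = 5*(-50) = -250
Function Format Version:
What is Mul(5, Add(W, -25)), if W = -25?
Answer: -250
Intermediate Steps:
Mul(5, Add(W, -25)) = Mul(5, Add(-25, -25)) = Mul(5, -50) = -250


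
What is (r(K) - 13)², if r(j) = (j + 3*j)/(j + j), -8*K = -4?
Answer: 121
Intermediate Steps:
K = ½ (K = -⅛*(-4) = ½ ≈ 0.50000)
r(j) = 2 (r(j) = (4*j)/((2*j)) = (4*j)*(1/(2*j)) = 2)
(r(K) - 13)² = (2 - 13)² = (-11)² = 121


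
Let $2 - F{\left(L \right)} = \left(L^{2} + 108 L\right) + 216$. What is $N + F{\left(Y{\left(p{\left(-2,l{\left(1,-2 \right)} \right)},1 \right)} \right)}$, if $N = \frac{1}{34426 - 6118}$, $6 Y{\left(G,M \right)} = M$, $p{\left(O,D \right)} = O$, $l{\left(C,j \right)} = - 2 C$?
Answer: $- \frac{4926181}{21231} \approx -232.03$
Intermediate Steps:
$Y{\left(G,M \right)} = \frac{M}{6}$
$F{\left(L \right)} = -214 - L^{2} - 108 L$ ($F{\left(L \right)} = 2 - \left(\left(L^{2} + 108 L\right) + 216\right) = 2 - \left(216 + L^{2} + 108 L\right) = -214 - L^{2} - 108 L$)
$N = \frac{1}{28308} \approx 3.5326 \cdot 10^{-5}$
$N + F{\left(Y{\left(p{\left(-2,l{\left(1,-2 \right)} \right)},1 \right)} \right)} = \frac{1}{28308} - \left(214 + \left(\frac{1}{6} \cdot 1\right)^{2} + 108 \cdot \frac{1}{6} \cdot 1\right) = \frac{1}{28308} - \frac{8353}{36} = - \frac{4926181}{21231}$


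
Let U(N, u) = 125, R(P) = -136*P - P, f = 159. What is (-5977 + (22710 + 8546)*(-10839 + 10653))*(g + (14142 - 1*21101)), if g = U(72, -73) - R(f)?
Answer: -86997095757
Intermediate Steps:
R(P) = -137*P
g = 21908 (g = 125 - (-137)*159 = 125 - 1*(-21783) = 125 + 21783 = 21908)
(-5977 + (22710 + 8546)*(-10839 + 10653))*(g + (14142 - 1*21101)) = (-5977 + (22710 + 8546)*(-10839 + 10653))*(21908 + (14142 - 1*21101)) = (-5977 + 31256*(-186))*(21908 + (14142 - 21101)) = (-5977 - 5813616)*(21908 - 6959) = -5819593*14949 = -86997095757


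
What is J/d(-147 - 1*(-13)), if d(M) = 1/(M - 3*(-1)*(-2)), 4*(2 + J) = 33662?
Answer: -1177890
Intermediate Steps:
J = 16827/2 (J = -2 + (1/4)*33662 = -2 + 16831/2 = 16827/2 ≈ 8413.5)
d(M) = 1/(-6 + M) (d(M) = 1/(M + 3*(-2)) = 1/(M - 6) = 1/(-6 + M))
J/d(-147 - 1*(-13)) = 16827/(2*(1/(-6 + (-147 - 1*(-13))))) = 16827/(2*(1/(-6 + (-147 + 13)))) = 16827/(2*(1/(-6 - 134))) = 16827/(2*(1/(-140))) = 16827/(2*(-1/140)) = (16827/2)*(-140) = -1177890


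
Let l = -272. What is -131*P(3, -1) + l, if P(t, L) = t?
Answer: -665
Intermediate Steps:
-131*P(3, -1) + l = -131*3 - 272 = -393 - 272 = -665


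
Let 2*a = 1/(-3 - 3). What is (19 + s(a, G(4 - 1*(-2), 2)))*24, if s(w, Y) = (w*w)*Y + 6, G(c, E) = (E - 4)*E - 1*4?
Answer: 1796/3 ≈ 598.67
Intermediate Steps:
G(c, E) = -4 + E*(-4 + E) (G(c, E) = (-4 + E)*E - 4 = E*(-4 + E) - 4 = -4 + E*(-4 + E))
a = -1/12 (a = 1/(2*(-3 - 3)) = (1/2)/(-6) = (1/2)*(-1/6) = -1/12 ≈ -0.083333)
s(w, Y) = 6 + Y*w**2 (s(w, Y) = w**2*Y + 6 = Y*w**2 + 6 = 6 + Y*w**2)
(19 + s(a, G(4 - 1*(-2), 2)))*24 = (19 + (6 + (-4 + 2**2 - 4*2)*(-1/12)**2))*24 = (19 + (6 + (-4 + 4 - 8)*(1/144)))*24 = (19 + (6 - 8*1/144))*24 = (19 + (6 - 1/18))*24 = (19 + 107/18)*24 = (449/18)*24 = 1796/3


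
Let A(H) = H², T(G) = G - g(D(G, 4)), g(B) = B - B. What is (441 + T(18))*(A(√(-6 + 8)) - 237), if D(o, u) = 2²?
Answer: -107865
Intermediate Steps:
D(o, u) = 4
g(B) = 0
T(G) = G (T(G) = G - 1*0 = G + 0 = G)
(441 + T(18))*(A(√(-6 + 8)) - 237) = (441 + 18)*((√(-6 + 8))² - 237) = 459*((√2)² - 237) = 459*(2 - 237) = 459*(-235) = -107865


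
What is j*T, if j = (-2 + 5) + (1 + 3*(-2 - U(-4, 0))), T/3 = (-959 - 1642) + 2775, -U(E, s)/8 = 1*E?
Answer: -51156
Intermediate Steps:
U(E, s) = -8*E
T = 522 (T = 3*((-959 - 1642) + 2775) = 3*(-2601 + 2775) = 3*174 = 522)
j = -98 (j = (-2 + 5) + (1 + 3*(-2 - (-8)*(-4))) = 3 + (1 + 3*(-2 - 1*32)) = 3 + (1 + 3*(-2 - 32)) = 3 + (1 + 3*(-34)) = 3 + (1 - 102) = 3 - 101 = -98)
j*T = -98*522 = -51156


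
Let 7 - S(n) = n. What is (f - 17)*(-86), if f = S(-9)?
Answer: 86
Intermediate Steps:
S(n) = 7 - n
f = 16 (f = 7 - 1*(-9) = 7 + 9 = 16)
(f - 17)*(-86) = (16 - 17)*(-86) = -1*(-86) = 86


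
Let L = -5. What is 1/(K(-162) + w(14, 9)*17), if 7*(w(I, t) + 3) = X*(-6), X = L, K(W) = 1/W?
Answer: 1134/24779 ≈ 0.045765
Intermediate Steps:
X = -5
w(I, t) = 9/7 (w(I, t) = -3 + (-5*(-6))/7 = -3 + (⅐)*30 = -3 + 30/7 = 9/7)
1/(K(-162) + w(14, 9)*17) = 1/(1/(-162) + (9/7)*17) = 1/(-1/162 + 153/7) = 1/(24779/1134) = 1134/24779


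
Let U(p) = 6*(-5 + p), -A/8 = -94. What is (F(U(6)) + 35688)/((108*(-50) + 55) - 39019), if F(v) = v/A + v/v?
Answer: -13419067/16680864 ≈ -0.80446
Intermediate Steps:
A = 752 (A = -8*(-94) = 752)
U(p) = -30 + 6*p
F(v) = 1 + v/752 (F(v) = v/752 + v/v = v*(1/752) + 1 = v/752 + 1 = 1 + v/752)
(F(U(6)) + 35688)/((108*(-50) + 55) - 39019) = ((1 + (-30 + 6*6)/752) + 35688)/((108*(-50) + 55) - 39019) = ((1 + (-30 + 36)/752) + 35688)/((-5400 + 55) - 39019) = ((1 + (1/752)*6) + 35688)/(-5345 - 39019) = ((1 + 3/376) + 35688)/(-44364) = (379/376 + 35688)*(-1/44364) = (13419067/376)*(-1/44364) = -13419067/16680864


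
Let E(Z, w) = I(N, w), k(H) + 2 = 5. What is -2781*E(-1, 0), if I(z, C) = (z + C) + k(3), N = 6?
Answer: -25029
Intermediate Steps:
k(H) = 3 (k(H) = -2 + 5 = 3)
I(z, C) = 3 + C + z (I(z, C) = (z + C) + 3 = (C + z) + 3 = 3 + C + z)
E(Z, w) = 9 + w (E(Z, w) = 3 + w + 6 = 9 + w)
-2781*E(-1, 0) = -2781*(9 + 0) = -2781*9 = -25029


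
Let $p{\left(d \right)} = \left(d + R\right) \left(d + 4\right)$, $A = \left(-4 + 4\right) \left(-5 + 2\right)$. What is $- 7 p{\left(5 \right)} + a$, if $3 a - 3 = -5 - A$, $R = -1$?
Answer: $- \frac{758}{3} \approx -252.67$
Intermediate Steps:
$A = 0$ ($A = 0 \left(-3\right) = 0$)
$p{\left(d \right)} = \left(-1 + d\right) \left(4 + d\right)$ ($p{\left(d \right)} = \left(d - 1\right) \left(d + 4\right) = \left(-1 + d\right) \left(4 + d\right)$)
$a = - \frac{2}{3}$ ($a = 1 + \frac{-5 - 0}{3} = 1 + \frac{-5 + 0}{3} = 1 + \frac{1}{3} \left(-5\right) = 1 - \frac{5}{3} = - \frac{2}{3} \approx -0.66667$)
$- 7 p{\left(5 \right)} + a = - 7 \left(-4 + 5^{2} + 3 \cdot 5\right) - \frac{2}{3} = - 7 \left(-4 + 25 + 15\right) - \frac{2}{3} = \left(-7\right) 36 - \frac{2}{3} = -252 - \frac{2}{3} = - \frac{758}{3}$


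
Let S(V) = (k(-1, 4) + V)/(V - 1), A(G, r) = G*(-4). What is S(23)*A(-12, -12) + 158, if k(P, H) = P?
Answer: 206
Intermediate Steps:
A(G, r) = -4*G
S(V) = 1 (S(V) = (-1 + V)/(V - 1) = (-1 + V)/(-1 + V) = 1)
S(23)*A(-12, -12) + 158 = 1*(-4*(-12)) + 158 = 1*48 + 158 = 48 + 158 = 206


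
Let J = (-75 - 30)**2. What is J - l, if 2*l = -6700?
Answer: 14375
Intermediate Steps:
l = -3350 (l = (1/2)*(-6700) = -3350)
J = 11025 (J = (-105)**2 = 11025)
J - l = 11025 - 1*(-3350) = 11025 + 3350 = 14375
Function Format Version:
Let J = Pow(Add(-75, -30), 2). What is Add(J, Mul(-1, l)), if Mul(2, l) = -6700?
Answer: 14375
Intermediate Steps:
l = -3350 (l = Mul(Rational(1, 2), -6700) = -3350)
J = 11025 (J = Pow(-105, 2) = 11025)
Add(J, Mul(-1, l)) = Add(11025, Mul(-1, -3350)) = Add(11025, 3350) = 14375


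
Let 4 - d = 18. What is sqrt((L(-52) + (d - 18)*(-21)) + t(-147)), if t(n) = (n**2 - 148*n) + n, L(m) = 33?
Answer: 121*sqrt(3) ≈ 209.58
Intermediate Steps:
d = -14 (d = 4 - 1*18 = 4 - 18 = -14)
t(n) = n**2 - 147*n
sqrt((L(-52) + (d - 18)*(-21)) + t(-147)) = sqrt((33 + (-14 - 18)*(-21)) - 147*(-147 - 147)) = sqrt((33 - 32*(-21)) - 147*(-294)) = sqrt((33 + 672) + 43218) = sqrt(705 + 43218) = sqrt(43923) = 121*sqrt(3)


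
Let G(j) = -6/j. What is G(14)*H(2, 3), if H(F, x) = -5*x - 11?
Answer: 78/7 ≈ 11.143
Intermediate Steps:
H(F, x) = -11 - 5*x
G(14)*H(2, 3) = (-6/14)*(-11 - 5*3) = (-6*1/14)*(-11 - 15) = -3/7*(-26) = 78/7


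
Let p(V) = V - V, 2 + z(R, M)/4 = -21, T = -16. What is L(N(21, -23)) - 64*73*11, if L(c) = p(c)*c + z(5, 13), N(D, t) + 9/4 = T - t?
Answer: -51484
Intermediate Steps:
z(R, M) = -92 (z(R, M) = -8 + 4*(-21) = -8 - 84 = -92)
N(D, t) = -73/4 - t (N(D, t) = -9/4 + (-16 - t) = -73/4 - t)
p(V) = 0
L(c) = -92 (L(c) = 0*c - 92 = 0 - 92 = -92)
L(N(21, -23)) - 64*73*11 = -92 - 64*73*11 = -92 - 4672*11 = -92 - 1*51392 = -92 - 51392 = -51484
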